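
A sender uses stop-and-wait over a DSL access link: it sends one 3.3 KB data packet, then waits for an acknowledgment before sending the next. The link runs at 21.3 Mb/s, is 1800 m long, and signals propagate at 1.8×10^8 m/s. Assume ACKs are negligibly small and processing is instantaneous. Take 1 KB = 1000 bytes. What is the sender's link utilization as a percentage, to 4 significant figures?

t_tx = L/R = 26400/21300000 = 0.00123944 s.
t_prop = 1800/180000000 = 1e-05 s; RTT = 2e-05 s.
Cycle = t_tx + RTT = 0.00125944 s.
Utilization = t_tx / cycle = 0.00123944/0.00125944 = 98.41 %.

98.41 %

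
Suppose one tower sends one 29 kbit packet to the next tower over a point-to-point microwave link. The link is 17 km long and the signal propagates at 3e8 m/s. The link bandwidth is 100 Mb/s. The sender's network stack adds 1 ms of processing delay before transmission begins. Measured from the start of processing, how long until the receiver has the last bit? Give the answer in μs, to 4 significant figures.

1347 μs

L = 29000 bits.
Transmission delay = L/R = 29000 / 100000000 = 290 μs.
Propagation delay = d/s = 17000 m / 300000000 m/s = 56.6667 μs.
Plus processing delay 1 ms = 1000 μs.
Total = 1347 μs.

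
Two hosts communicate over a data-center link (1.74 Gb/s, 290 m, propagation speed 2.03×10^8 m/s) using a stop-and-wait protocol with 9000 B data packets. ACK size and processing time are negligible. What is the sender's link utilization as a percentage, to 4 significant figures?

t_tx = L/R = 72000/1740000000 = 4.13793e-05 s.
t_prop = 290/2.03e+08 = 1.42857e-06 s; RTT = 2.85714e-06 s.
Cycle = t_tx + RTT = 4.42365e-05 s.
Utilization = t_tx / cycle = 4.13793e-05/4.42365e-05 = 93.54 %.

93.54 %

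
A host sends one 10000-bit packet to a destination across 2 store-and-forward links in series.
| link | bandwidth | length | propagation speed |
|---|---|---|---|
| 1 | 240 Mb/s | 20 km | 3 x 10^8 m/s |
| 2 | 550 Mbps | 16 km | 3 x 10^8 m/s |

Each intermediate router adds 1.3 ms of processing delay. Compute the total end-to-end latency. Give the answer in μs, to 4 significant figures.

1480 μs

Transmission delays (L/R per hop): 41.6667, 18.1818 μs; sum = 59.8485 μs.
Propagation delays (d/s per hop): 66.6667, 53.3333 μs; sum = 120 μs.
Processing at 1 router(s): 1 × 1.3 ms = 1300 μs.
End-to-end = 1480 μs.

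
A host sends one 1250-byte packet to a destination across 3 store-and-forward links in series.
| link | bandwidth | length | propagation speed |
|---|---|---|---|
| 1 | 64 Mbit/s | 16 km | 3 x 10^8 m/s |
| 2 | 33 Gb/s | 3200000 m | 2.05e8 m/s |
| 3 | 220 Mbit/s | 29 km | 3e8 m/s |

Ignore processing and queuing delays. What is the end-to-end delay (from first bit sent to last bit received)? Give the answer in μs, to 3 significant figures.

16000 μs

L = 1250 × 8 = 10000 bits.
Transmission delays (L/R per hop): 156.25, 0.30303, 45.4545 μs; sum = 202.008 μs.
Propagation delays (d/s per hop): 53.3333, 15609.8, 96.6667 μs; sum = 15759.8 μs.
End-to-end = 16000 μs.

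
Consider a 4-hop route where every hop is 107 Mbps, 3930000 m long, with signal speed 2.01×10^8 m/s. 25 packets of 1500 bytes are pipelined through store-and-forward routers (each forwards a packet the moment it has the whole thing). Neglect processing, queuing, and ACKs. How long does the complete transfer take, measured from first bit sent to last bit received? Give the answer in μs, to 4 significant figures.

Per-hop transmission t_tx = L/R = 12000/107000000 = 112.15 μs.
Per-hop propagation t_prop = 3930000/2.01e+08 = 19552.2 μs.
Pipeline fill: first packet needs 4·t_tx to clear all hops; remaining 24 packets each add one t_tx.
Total = (4+25-1)·t_tx + 4·t_prop = 28·112.15 + 4·19552.2 = 81350 μs.

81350 μs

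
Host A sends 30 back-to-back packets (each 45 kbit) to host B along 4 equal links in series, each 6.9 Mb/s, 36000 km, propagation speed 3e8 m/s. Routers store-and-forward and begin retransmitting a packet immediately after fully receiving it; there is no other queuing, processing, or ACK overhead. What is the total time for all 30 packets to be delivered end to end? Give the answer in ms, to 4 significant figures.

Per-hop transmission t_tx = L/R = 45000/6900000 = 6.52174 ms.
Per-hop propagation t_prop = 36000000/300000000 = 120 ms.
Pipeline fill: first packet needs 4·t_tx to clear all hops; remaining 29 packets each add one t_tx.
Total = (4+30-1)·t_tx + 4·t_prop = 33·6.52174 + 4·120 = 695.2 ms.

695.2 ms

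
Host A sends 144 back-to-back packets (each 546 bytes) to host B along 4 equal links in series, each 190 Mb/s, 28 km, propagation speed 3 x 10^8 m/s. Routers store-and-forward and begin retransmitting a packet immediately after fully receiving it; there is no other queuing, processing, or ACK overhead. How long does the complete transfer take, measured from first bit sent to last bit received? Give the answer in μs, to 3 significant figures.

3750 μs

Per-hop transmission t_tx = L/R = 4368/190000000 = 22.9895 μs.
Per-hop propagation t_prop = 28000/300000000 = 93.3333 μs.
Pipeline fill: first packet needs 4·t_tx to clear all hops; remaining 143 packets each add one t_tx.
Total = (4+144-1)·t_tx + 4·t_prop = 147·22.9895 + 4·93.3333 = 3750 μs.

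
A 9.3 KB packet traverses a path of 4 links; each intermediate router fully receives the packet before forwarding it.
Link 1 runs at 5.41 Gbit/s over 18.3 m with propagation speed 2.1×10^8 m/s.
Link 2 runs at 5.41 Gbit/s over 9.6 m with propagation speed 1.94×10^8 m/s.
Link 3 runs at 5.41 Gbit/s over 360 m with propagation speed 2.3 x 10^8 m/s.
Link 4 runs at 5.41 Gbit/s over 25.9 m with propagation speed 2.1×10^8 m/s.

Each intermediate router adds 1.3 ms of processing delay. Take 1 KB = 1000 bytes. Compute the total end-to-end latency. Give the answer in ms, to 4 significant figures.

L = 74400 bits.
Transmission delay per hop = L/R = 74400/5410000000 = 0.0137523 ms; 4 hops → 0.0550092 ms.
Propagation delays (d/s per hop): 8.71429e-05, 4.94845e-05, 0.00156522, 0.000123333 ms; sum = 0.00182518 ms.
Processing at 3 router(s): 3 × 1.3 ms = 3.9 ms.
End-to-end = 3.957 ms.

3.957 ms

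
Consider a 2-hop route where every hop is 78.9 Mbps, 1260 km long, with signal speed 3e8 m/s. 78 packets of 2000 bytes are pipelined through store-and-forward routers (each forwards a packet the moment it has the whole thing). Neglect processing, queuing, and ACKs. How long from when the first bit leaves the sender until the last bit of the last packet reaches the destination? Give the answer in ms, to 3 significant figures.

24.4 ms

Per-hop transmission t_tx = L/R = 16000/78900000 = 0.202788 ms.
Per-hop propagation t_prop = 1260000/300000000 = 4.2 ms.
Pipeline fill: first packet needs 2·t_tx to clear all hops; remaining 77 packets each add one t_tx.
Total = (2+78-1)·t_tx + 2·t_prop = 79·0.202788 + 2·4.2 = 24.4 ms.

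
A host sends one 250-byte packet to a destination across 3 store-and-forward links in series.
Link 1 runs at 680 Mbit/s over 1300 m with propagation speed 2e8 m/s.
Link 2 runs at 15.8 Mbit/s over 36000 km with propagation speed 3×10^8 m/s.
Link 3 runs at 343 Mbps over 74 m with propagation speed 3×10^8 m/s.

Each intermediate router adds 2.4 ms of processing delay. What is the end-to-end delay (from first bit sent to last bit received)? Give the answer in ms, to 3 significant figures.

L = 250 × 8 = 2000 bits.
Transmission delays (L/R per hop): 0.00294118, 0.126582, 0.0058309 ms; sum = 0.135354 ms.
Propagation delays (d/s per hop): 0.0065, 120, 0.000246667 ms; sum = 120.007 ms.
Processing at 2 router(s): 2 × 2.4 ms = 4.8 ms.
End-to-end = 125 ms.

125 ms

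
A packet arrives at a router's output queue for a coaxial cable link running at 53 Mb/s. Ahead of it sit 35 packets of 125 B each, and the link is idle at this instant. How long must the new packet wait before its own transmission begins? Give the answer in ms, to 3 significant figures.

Each queued packet: L/R = 1000/53000000 = 0.0188679 ms.
35 queued → 0.660377 ms.
Queuing delay = 0.660 ms.

0.660 ms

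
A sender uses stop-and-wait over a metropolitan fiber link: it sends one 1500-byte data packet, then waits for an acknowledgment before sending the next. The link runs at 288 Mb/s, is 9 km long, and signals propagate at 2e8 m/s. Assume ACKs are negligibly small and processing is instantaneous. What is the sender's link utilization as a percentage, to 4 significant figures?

t_tx = L/R = 12000/288000000 = 4.16667e-05 s.
t_prop = 9000/200000000 = 4.5e-05 s; RTT = 9e-05 s.
Cycle = t_tx + RTT = 0.000131667 s.
Utilization = t_tx / cycle = 4.16667e-05/0.000131667 = 31.65 %.

31.65 %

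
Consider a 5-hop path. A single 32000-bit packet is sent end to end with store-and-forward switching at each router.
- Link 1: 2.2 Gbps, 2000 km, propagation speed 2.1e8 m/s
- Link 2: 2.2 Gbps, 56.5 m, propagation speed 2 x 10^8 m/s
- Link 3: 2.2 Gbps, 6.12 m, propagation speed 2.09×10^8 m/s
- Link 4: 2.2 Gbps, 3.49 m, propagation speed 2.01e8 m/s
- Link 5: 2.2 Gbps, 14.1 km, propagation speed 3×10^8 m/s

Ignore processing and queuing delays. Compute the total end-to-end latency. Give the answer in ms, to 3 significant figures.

Transmission delay per hop = L/R = 32000/2200000000 = 0.0145455 ms; 5 hops → 0.0727273 ms.
Propagation delays (d/s per hop): 9.52381, 0.0002825, 2.92823e-05, 1.73632e-05, 0.047 ms; sum = 9.57114 ms.
End-to-end = 9.64 ms.

9.64 ms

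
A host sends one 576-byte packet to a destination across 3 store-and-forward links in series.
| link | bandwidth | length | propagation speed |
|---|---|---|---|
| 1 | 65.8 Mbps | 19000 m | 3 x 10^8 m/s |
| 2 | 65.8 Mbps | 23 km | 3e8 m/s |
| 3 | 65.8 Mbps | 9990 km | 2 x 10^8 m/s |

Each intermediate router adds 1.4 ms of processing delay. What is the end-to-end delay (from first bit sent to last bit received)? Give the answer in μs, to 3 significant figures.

L = 576 × 8 = 4608 bits.
Transmission delay per hop = L/R = 4608/65800000 = 70.0304 μs; 3 hops → 210.091 μs.
Propagation delays (d/s per hop): 63.3333, 76.6667, 49950 μs; sum = 50090 μs.
Processing at 2 router(s): 2 × 1.4 ms = 2800 μs.
End-to-end = 53100 μs.

53100 μs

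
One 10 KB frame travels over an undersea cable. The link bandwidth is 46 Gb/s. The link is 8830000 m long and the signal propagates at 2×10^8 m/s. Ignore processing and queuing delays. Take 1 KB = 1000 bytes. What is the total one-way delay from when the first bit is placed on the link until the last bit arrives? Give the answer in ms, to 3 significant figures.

44.2 ms

L = 80000 bits.
Transmission delay = L/R = 80000 / 46000000000 = 0.00173913 ms.
Propagation delay = d/s = 8830000 m / 200000000 m/s = 44.15 ms.
Total = 44.2 ms.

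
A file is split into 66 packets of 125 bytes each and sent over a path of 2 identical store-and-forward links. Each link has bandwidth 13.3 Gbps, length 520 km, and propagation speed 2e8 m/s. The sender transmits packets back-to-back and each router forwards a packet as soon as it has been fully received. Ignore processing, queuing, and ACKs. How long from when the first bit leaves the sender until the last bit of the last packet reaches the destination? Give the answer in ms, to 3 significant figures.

5.21 ms

Per-hop transmission t_tx = L/R = 1000/13300000000 = 7.5188e-05 ms.
Per-hop propagation t_prop = 520000/200000000 = 2.6 ms.
Pipeline fill: first packet needs 2·t_tx to clear all hops; remaining 65 packets each add one t_tx.
Total = (2+66-1)·t_tx + 2·t_prop = 67·7.5188e-05 + 2·2.6 = 5.21 ms.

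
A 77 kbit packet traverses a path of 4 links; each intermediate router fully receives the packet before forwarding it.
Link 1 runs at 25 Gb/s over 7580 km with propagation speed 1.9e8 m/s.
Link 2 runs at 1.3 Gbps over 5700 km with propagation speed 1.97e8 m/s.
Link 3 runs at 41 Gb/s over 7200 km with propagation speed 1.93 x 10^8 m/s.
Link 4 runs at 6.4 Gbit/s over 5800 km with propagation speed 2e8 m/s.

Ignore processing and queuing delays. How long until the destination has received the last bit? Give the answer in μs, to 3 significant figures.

135000 μs

L = 77000 bits.
Transmission delays (L/R per hop): 3.08, 59.2308, 1.87805, 12.0313 μs; sum = 76.2201 μs.
Propagation delays (d/s per hop): 39894.7, 28934, 37305.7, 29000 μs; sum = 135134 μs.
End-to-end = 135000 μs.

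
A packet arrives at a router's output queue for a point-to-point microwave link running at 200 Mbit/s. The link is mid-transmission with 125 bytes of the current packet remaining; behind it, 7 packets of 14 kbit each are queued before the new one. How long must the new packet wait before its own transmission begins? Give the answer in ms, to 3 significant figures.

0.495 ms

Each queued packet: L/R = 14000/200000000 = 0.07 ms.
7 queued → 0.49 ms.
Plus remaining 1000 bits of current packet: 0.005 ms.
Queuing delay = 0.495 ms.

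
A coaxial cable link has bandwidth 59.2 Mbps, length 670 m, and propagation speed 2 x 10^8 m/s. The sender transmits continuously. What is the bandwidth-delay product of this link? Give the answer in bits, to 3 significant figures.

198 bits

Propagation delay = 670 / 200000000 = 3.35e-06 s.
BDP = R × t_prop = 59200000 × 3.35e-06 = 198.32 bits.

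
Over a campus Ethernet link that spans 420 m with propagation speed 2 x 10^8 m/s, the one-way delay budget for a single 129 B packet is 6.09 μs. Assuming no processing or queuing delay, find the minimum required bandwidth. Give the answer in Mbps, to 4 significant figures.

L = 1032 bits.
Propagation delay = 420 / 200000000 = 2.1 μs.
Transmission budget = 6.09 − 2.1 = 3.99 μs.
R ≥ L / t_tx = 1032 bits / 3.99e-06 s = 258.6 Mbps.

258.6 Mbps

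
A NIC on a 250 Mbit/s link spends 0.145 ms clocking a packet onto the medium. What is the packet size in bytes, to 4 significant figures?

4531 bytes

L = R × t_tx = 250000000 b/s × 0.000145 s = 36250 bits.
In bytes: 36250 / 8 = 4531 bytes.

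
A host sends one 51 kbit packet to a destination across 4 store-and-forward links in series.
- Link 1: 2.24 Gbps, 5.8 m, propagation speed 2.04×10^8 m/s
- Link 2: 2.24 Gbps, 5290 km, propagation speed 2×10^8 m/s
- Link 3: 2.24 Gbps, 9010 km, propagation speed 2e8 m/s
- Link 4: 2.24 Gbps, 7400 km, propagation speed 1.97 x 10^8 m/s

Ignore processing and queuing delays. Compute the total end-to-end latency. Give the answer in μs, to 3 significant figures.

L = 51000 bits.
Transmission delay per hop = L/R = 51000/2240000000 = 22.7679 μs; 4 hops → 91.0714 μs.
Propagation delays (d/s per hop): 0.0284314, 26450, 45050, 37563.5 μs; sum = 109063 μs.
End-to-end = 109000 μs.

109000 μs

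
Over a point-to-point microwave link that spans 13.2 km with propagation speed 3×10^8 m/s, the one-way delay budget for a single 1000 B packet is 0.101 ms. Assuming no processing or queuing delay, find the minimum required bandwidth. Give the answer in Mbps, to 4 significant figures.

L = 8000 bits.
Propagation delay = 13200 / 300000000 = 0.044 ms.
Transmission budget = 0.101 − 0.044 = 0.057 ms.
R ≥ L / t_tx = 8000 bits / 5.7e-05 s = 140.4 Mbps.

140.4 Mbps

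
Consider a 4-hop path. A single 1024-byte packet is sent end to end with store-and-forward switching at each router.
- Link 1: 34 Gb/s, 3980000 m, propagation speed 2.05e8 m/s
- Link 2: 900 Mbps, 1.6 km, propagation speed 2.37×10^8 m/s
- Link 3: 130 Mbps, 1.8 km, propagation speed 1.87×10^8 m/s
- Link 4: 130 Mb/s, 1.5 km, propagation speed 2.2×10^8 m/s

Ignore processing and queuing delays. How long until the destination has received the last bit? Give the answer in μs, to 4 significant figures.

L = 1024 × 8 = 8192 bits.
Transmission delays (L/R per hop): 0.240941, 9.10222, 63.0154, 63.0154 μs; sum = 135.374 μs.
Propagation delays (d/s per hop): 19414.6, 6.75105, 9.62567, 6.81818 μs; sum = 19437.8 μs.
End-to-end = 19570 μs.

19570 μs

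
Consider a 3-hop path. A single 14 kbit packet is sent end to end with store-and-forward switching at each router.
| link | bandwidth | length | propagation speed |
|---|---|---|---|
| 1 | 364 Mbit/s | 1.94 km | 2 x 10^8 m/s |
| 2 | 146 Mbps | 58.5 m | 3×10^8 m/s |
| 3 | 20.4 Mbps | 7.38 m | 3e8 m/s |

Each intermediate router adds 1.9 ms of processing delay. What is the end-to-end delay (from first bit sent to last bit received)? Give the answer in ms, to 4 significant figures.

L = 14000 bits.
Transmission delays (L/R per hop): 0.0384615, 0.0958904, 0.686275 ms; sum = 0.820626 ms.
Propagation delays (d/s per hop): 0.0097, 0.000195, 2.46e-05 ms; sum = 0.0099196 ms.
Processing at 2 router(s): 2 × 1.9 ms = 3.8 ms.
End-to-end = 4.631 ms.

4.631 ms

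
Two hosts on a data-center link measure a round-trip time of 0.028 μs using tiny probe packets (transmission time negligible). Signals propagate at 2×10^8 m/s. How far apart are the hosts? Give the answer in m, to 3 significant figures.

One-way propagation = RTT/2 = 0.014 μs.
d = s × t = 200000000 × 1.4e-08 = 2.80 m.

2.80 m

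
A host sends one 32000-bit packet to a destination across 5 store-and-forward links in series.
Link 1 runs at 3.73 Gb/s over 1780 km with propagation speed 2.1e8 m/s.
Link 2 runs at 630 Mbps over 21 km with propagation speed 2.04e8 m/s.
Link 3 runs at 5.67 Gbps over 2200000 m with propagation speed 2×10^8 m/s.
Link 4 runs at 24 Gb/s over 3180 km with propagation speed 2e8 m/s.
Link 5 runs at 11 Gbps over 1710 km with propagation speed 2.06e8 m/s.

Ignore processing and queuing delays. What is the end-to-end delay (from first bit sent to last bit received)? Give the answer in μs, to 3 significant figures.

43800 μs

Transmission delays (L/R per hop): 8.57909, 50.7937, 5.64374, 1.33333, 2.90909 μs; sum = 69.2589 μs.
Propagation delays (d/s per hop): 8476.19, 102.941, 11000, 15900, 8300.97 μs; sum = 43780.1 μs.
End-to-end = 43800 μs.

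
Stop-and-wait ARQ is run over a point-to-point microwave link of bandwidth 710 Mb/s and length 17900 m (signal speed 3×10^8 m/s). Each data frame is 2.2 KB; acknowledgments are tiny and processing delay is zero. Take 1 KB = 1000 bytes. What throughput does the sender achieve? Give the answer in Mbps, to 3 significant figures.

122 Mbps

t_tx = L/R = 17600/710000000 = 2.47887e-05 s.
t_prop = 17900/300000000 = 5.96667e-05 s; RTT = 0.000119333 s.
Cycle = t_tx + RTT = 0.000144122 s.
Throughput = L / cycle = 17600 / 0.000144122 = 122 Mbps.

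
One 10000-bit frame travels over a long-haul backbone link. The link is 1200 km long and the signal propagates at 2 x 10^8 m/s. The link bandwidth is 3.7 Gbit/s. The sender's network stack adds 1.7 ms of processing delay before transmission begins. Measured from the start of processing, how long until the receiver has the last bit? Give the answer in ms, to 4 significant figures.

Transmission delay = L/R = 10000 / 3700000000 = 0.0027027 ms.
Propagation delay = d/s = 1200000 m / 200000000 m/s = 6 ms.
Plus processing delay 1.7 ms = 1.7 ms.
Total = 7.703 ms.

7.703 ms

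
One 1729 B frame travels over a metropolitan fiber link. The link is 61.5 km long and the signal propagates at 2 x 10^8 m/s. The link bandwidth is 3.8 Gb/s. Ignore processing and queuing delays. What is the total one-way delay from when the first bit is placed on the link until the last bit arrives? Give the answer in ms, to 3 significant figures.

0.311 ms

L = 1729 × 8 = 13832 bits.
Transmission delay = L/R = 13832 / 3800000000 = 0.00364 ms.
Propagation delay = d/s = 61500 m / 200000000 m/s = 0.3075 ms.
Total = 0.311 ms.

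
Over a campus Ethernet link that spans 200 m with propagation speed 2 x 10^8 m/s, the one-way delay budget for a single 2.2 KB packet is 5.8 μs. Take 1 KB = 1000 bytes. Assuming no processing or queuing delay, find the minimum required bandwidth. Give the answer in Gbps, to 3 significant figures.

L = 17600 bits.
Propagation delay = 200 / 200000000 = 1 μs.
Transmission budget = 5.8 − 1 = 4.8 μs.
R ≥ L / t_tx = 17600 bits / 4.8e-06 s = 3.67 Gbps.

3.67 Gbps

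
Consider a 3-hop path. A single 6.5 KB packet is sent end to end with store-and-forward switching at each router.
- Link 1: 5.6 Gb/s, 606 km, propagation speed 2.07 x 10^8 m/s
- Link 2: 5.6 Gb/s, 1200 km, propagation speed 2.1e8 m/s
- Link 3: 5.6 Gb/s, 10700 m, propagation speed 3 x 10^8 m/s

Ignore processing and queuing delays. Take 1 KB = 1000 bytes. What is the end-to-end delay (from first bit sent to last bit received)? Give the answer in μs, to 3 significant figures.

L = 52000 bits.
Transmission delay per hop = L/R = 52000/5600000000 = 9.28571 μs; 3 hops → 27.8571 μs.
Propagation delays (d/s per hop): 2927.54, 5714.29, 35.6667 μs; sum = 8677.49 μs.
End-to-end = 8710 μs.

8710 μs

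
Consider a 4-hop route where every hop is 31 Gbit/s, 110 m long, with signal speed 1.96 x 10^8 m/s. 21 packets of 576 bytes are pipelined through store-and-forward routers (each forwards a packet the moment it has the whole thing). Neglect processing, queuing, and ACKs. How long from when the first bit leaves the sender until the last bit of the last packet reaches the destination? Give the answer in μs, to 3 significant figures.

5.81 μs

Per-hop transmission t_tx = L/R = 4608/31000000000 = 0.148645 μs.
Per-hop propagation t_prop = 110/196000000 = 0.561224 μs.
Pipeline fill: first packet needs 4·t_tx to clear all hops; remaining 20 packets each add one t_tx.
Total = (4+21-1)·t_tx + 4·t_prop = 24·0.148645 + 4·0.561224 = 5.81 μs.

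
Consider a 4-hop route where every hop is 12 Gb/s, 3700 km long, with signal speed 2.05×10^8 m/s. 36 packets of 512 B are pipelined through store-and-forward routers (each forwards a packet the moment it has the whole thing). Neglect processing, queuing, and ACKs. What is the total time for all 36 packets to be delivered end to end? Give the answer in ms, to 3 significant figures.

72.2 ms

Per-hop transmission t_tx = L/R = 4096/12000000000 = 0.000341333 ms.
Per-hop propagation t_prop = 3700000/2.05e+08 = 18.0488 ms.
Pipeline fill: first packet needs 4·t_tx to clear all hops; remaining 35 packets each add one t_tx.
Total = (4+36-1)·t_tx + 4·t_prop = 39·0.000341333 + 4·18.0488 = 72.2 ms.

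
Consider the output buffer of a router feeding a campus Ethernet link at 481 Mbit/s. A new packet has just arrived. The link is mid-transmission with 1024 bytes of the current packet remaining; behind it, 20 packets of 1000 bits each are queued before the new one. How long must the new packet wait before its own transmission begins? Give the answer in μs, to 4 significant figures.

58.61 μs

Each queued packet: L/R = 1000/481000000 = 2.079 μs.
20 queued → 41.58 μs.
Plus remaining 8192 bits of current packet: 17.0312 μs.
Queuing delay = 58.61 μs.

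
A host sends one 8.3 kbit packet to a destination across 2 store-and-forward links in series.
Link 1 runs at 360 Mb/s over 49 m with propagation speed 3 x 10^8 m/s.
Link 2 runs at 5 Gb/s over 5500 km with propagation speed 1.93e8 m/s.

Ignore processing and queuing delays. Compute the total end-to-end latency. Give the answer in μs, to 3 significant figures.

28500 μs

L = 8300 bits.
Transmission delays (L/R per hop): 23.0556, 1.66 μs; sum = 24.7156 μs.
Propagation delays (d/s per hop): 0.163333, 28497.4 μs; sum = 28497.6 μs.
End-to-end = 28500 μs.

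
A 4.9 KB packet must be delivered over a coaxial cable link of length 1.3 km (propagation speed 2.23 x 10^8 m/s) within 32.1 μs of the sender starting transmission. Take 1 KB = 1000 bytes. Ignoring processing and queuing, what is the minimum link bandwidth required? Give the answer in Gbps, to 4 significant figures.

1.492 Gbps

L = 39200 bits.
Propagation delay = 1300 / 223000000 = 5.8296 μs.
Transmission budget = 32.1 − 5.8296 = 26.2704 μs.
R ≥ L / t_tx = 39200 bits / 2.62704e-05 s = 1.492 Gbps.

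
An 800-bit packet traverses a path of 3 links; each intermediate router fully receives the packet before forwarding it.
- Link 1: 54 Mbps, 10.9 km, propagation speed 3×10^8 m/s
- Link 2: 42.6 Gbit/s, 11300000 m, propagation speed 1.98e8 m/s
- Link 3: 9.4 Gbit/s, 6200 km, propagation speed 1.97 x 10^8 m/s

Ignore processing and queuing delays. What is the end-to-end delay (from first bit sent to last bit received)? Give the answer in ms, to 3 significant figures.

88.6 ms

Transmission delays (L/R per hop): 0.0148148, 1.87793e-05, 8.51064e-05 ms; sum = 0.0149187 ms.
Propagation delays (d/s per hop): 0.0363333, 57.0707, 31.4721 ms; sum = 88.5791 ms.
End-to-end = 88.6 ms.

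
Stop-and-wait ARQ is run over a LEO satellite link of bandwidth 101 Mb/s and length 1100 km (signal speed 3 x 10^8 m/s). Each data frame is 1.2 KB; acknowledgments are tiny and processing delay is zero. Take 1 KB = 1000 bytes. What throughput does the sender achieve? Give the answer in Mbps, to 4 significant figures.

t_tx = L/R = 9600/101000000 = 9.50495e-05 s.
t_prop = 1100000/300000000 = 0.00366667 s; RTT = 0.00733333 s.
Cycle = t_tx + RTT = 0.00742838 s.
Throughput = L / cycle = 9600 / 0.00742838 = 1.292 Mbps.

1.292 Mbps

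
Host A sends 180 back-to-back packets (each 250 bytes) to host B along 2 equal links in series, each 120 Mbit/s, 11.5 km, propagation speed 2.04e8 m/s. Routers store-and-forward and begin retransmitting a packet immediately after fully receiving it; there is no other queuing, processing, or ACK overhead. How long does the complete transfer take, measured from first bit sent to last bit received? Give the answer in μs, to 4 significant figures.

3129 μs

Per-hop transmission t_tx = L/R = 2000/120000000 = 16.6667 μs.
Per-hop propagation t_prop = 11500/204000000 = 56.3725 μs.
Pipeline fill: first packet needs 2·t_tx to clear all hops; remaining 179 packets each add one t_tx.
Total = (2+180-1)·t_tx + 2·t_prop = 181·16.6667 + 2·56.3725 = 3129 μs.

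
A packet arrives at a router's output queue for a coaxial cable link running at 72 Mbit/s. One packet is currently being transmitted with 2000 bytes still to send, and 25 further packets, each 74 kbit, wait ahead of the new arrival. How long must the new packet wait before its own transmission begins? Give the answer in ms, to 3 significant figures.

25.9 ms

Each queued packet: L/R = 74000/72000000 = 1.02778 ms.
25 queued → 25.6944 ms.
Plus remaining 16000 bits of current packet: 0.222222 ms.
Queuing delay = 25.9 ms.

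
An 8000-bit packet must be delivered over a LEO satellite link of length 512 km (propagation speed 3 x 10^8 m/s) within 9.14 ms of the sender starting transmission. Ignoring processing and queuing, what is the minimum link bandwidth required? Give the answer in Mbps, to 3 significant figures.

1.08 Mbps

Propagation delay = 512000 / 300000000 = 1.70667 ms.
Transmission budget = 9.14 − 1.70667 = 7.43333 ms.
R ≥ L / t_tx = 8000 bits / 0.00743333 s = 1.08 Mbps.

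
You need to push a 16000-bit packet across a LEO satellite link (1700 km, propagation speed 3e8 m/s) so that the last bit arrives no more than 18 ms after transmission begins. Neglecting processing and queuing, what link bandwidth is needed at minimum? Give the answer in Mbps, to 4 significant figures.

Propagation delay = 1700000 / 300000000 = 5.66667 ms.
Transmission budget = 18 − 5.66667 = 12.3333 ms.
R ≥ L / t_tx = 16000 bits / 0.0123333 s = 1.297 Mbps.

1.297 Mbps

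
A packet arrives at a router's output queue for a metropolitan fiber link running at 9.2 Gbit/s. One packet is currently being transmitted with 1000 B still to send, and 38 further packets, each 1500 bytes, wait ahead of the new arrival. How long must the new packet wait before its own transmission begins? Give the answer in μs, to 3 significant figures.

50.4 μs

Each queued packet: L/R = 12000/9200000000 = 1.30435 μs.
38 queued → 49.5652 μs.
Plus remaining 8000 bits of current packet: 0.869565 μs.
Queuing delay = 50.4 μs.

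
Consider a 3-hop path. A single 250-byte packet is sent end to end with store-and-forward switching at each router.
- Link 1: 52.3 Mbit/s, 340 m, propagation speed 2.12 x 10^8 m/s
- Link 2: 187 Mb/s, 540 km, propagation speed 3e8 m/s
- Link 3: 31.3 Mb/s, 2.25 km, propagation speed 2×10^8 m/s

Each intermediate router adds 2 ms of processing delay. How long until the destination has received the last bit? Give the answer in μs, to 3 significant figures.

5930 μs

L = 250 × 8 = 2000 bits.
Transmission delays (L/R per hop): 38.2409, 10.6952, 63.8978 μs; sum = 112.834 μs.
Propagation delays (d/s per hop): 1.60377, 1800, 11.25 μs; sum = 1812.85 μs.
Processing at 2 router(s): 2 × 2 ms = 4000 μs.
End-to-end = 5930 μs.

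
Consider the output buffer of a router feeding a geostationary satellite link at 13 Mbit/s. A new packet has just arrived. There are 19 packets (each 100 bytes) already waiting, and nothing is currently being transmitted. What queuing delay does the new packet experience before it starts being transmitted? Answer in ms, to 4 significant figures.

1.169 ms

Each queued packet: L/R = 800/13000000 = 0.0615385 ms.
19 queued → 1.16923 ms.
Queuing delay = 1.169 ms.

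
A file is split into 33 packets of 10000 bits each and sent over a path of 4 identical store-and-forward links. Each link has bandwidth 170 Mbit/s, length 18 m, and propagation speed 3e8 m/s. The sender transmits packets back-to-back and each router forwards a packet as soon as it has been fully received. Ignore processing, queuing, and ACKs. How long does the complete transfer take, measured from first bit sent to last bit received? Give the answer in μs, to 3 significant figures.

2120 μs

Per-hop transmission t_tx = L/R = 10000/170000000 = 58.8235 μs.
Per-hop propagation t_prop = 18/300000000 = 0.06 μs.
Pipeline fill: first packet needs 4·t_tx to clear all hops; remaining 32 packets each add one t_tx.
Total = (4+33-1)·t_tx + 4·t_prop = 36·58.8235 + 4·0.06 = 2120 μs.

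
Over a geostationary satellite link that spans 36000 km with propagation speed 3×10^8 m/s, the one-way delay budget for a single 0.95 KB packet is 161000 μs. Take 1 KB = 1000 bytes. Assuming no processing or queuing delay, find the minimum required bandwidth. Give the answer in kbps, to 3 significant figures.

L = 7600 bits.
Propagation delay = 36000000 / 300000000 = 120000 μs.
Transmission budget = 161000 − 120000 = 41000 μs.
R ≥ L / t_tx = 7600 bits / 0.041 s = 185 kbps.

185 kbps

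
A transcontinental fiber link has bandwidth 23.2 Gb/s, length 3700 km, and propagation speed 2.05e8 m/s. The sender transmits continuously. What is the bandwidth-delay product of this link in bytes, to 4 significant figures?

Propagation delay = 3700000 / 2.05e+08 = 0.0180488 s.
BDP = R × t_prop = 23200000000 × 0.0180488 = 418732000 bits.
In bytes: 418732000/8 = 52340000 bytes.

52340000 bytes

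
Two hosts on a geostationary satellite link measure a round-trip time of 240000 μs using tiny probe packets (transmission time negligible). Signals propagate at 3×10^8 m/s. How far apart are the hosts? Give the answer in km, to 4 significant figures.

One-way propagation = RTT/2 = 120000 μs.
d = s × t = 300000000 × 0.12 = 36000 km.

36000 km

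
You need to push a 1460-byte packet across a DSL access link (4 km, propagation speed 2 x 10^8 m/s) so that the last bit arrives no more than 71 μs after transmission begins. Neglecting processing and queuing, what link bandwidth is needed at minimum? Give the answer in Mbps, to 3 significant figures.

229 Mbps

L = 11680 bits.
Propagation delay = 4000 / 200000000 = 20 μs.
Transmission budget = 71 − 20 = 51 μs.
R ≥ L / t_tx = 11680 bits / 5.1e-05 s = 229 Mbps.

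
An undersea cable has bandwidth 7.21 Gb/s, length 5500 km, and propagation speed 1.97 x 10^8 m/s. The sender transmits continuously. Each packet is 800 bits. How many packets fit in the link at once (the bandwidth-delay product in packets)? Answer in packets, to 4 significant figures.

Propagation delay = 5500000 / 197000000 = 0.0279188 s.
BDP = R × t_prop = 7210000000 × 0.0279188 = 201294000 bits.
In packets of 800 bits: 251600 packets.

251600 packets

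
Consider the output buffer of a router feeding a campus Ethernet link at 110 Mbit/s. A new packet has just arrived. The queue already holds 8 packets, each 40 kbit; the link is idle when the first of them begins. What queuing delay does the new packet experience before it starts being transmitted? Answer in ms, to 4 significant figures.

2.909 ms

Each queued packet: L/R = 40000/110000000 = 0.363636 ms.
8 queued → 2.90909 ms.
Queuing delay = 2.909 ms.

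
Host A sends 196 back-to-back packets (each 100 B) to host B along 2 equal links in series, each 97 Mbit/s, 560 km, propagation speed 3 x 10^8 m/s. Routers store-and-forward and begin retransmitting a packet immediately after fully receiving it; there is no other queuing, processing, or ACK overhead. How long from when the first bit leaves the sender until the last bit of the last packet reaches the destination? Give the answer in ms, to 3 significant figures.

Per-hop transmission t_tx = L/R = 800/97000000 = 0.00824742 ms.
Per-hop propagation t_prop = 560000/300000000 = 1.86667 ms.
Pipeline fill: first packet needs 2·t_tx to clear all hops; remaining 195 packets each add one t_tx.
Total = (2+196-1)·t_tx + 2·t_prop = 197·0.00824742 + 2·1.86667 = 5.36 ms.

5.36 ms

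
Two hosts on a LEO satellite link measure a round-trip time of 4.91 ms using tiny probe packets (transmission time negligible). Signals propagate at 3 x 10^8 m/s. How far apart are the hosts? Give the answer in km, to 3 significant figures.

737 km

One-way propagation = RTT/2 = 2.455 ms.
d = s × t = 300000000 × 0.002455 = 737 km.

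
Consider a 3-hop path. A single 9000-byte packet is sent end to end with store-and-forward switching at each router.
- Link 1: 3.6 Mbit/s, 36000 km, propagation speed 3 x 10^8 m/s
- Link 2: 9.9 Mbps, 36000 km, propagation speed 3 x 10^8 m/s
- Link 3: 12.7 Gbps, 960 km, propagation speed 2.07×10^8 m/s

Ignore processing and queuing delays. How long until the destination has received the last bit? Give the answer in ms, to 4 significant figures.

L = 9000 × 8 = 72000 bits.
Transmission delays (L/R per hop): 20, 7.27273, 0.00566929 ms; sum = 27.2784 ms.
Propagation delays (d/s per hop): 120, 120, 4.63768 ms; sum = 244.638 ms.
End-to-end = 271.9 ms.

271.9 ms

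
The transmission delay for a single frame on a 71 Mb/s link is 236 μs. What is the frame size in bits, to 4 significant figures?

L = R × t_tx = 71000000 b/s × 0.000236 s = 16756 bits.

16760 bits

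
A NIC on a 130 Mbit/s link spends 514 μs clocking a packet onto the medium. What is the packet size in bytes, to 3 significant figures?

L = R × t_tx = 130000000 b/s × 0.000514 s = 66820 bits.
In bytes: 66820 / 8 = 8350 bytes.

8350 bytes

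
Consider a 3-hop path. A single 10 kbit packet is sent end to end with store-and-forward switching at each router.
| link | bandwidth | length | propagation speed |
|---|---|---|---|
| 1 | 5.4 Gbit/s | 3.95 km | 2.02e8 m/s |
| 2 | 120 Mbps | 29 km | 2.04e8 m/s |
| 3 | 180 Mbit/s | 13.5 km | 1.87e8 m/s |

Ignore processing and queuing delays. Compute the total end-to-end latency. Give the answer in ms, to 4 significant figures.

0.3746 ms

L = 10000 bits.
Transmission delays (L/R per hop): 0.00185185, 0.0833333, 0.0555556 ms; sum = 0.140741 ms.
Propagation delays (d/s per hop): 0.0195545, 0.142157, 0.0721925 ms; sum = 0.233904 ms.
End-to-end = 0.3746 ms.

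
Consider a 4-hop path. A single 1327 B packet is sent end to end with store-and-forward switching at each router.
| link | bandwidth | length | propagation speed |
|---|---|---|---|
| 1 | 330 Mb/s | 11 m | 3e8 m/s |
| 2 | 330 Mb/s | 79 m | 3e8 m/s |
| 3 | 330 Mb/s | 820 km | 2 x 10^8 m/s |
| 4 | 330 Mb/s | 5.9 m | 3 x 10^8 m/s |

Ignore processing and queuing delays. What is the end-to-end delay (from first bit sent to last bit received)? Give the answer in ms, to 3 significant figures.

4.23 ms

L = 1327 × 8 = 10616 bits.
Transmission delay per hop = L/R = 10616/330000000 = 0.0321697 ms; 4 hops → 0.128679 ms.
Propagation delays (d/s per hop): 3.66667e-05, 0.000263333, 4.1, 1.96667e-05 ms; sum = 4.10032 ms.
End-to-end = 4.23 ms.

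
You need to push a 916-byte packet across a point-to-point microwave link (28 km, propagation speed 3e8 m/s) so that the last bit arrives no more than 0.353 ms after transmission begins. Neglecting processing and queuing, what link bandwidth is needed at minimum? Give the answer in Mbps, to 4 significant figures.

L = 7328 bits.
Propagation delay = 28000 / 300000000 = 0.0933333 ms.
Transmission budget = 0.353 − 0.0933333 = 0.259667 ms.
R ≥ L / t_tx = 7328 bits / 0.000259667 s = 28.22 Mbps.

28.22 Mbps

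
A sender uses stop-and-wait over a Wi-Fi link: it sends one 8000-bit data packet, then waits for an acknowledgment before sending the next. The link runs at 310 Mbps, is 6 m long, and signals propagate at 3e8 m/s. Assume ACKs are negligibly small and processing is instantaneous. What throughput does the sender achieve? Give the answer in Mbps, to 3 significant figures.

310 Mbps

t_tx = L/R = 8000/310000000 = 2.58065e-05 s.
t_prop = 6/300000000 = 2e-08 s; RTT = 4e-08 s.
Cycle = t_tx + RTT = 2.58465e-05 s.
Throughput = L / cycle = 8000 / 2.58465e-05 = 310 Mbps.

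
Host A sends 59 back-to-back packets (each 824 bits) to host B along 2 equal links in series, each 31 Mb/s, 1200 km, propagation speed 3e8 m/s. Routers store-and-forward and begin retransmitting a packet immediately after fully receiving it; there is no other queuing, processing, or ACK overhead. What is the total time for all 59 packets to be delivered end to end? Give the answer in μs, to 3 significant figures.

Per-hop transmission t_tx = L/R = 824/31000000 = 26.5806 μs.
Per-hop propagation t_prop = 1200000/300000000 = 4000 μs.
Pipeline fill: first packet needs 2·t_tx to clear all hops; remaining 58 packets each add one t_tx.
Total = (2+59-1)·t_tx + 2·t_prop = 60·26.5806 + 2·4000 = 9590 μs.

9590 μs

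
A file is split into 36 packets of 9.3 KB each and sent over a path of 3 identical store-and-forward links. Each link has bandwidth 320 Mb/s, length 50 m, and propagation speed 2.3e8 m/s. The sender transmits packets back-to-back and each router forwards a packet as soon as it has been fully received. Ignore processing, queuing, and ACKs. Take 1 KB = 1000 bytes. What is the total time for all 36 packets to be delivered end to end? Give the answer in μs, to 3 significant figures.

Per-hop transmission t_tx = L/R = 74400/320000000 = 232.5 μs.
Per-hop propagation t_prop = 50/2.3e+08 = 0.217391 μs.
Pipeline fill: first packet needs 3·t_tx to clear all hops; remaining 35 packets each add one t_tx.
Total = (3+36-1)·t_tx + 3·t_prop = 38·232.5 + 3·0.217391 = 8840 μs.

8840 μs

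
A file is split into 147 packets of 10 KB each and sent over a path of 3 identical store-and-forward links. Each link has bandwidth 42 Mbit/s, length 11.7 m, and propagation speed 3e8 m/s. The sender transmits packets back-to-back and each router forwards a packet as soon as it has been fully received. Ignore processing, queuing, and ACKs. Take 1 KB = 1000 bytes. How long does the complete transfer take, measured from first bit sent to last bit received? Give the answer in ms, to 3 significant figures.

Per-hop transmission t_tx = L/R = 80000/42000000 = 1.90476 ms.
Per-hop propagation t_prop = 11.7/300000000 = 3.9e-05 ms.
Pipeline fill: first packet needs 3·t_tx to clear all hops; remaining 146 packets each add one t_tx.
Total = (3+147-1)·t_tx + 3·t_prop = 149·1.90476 + 3·3.9e-05 = 284 ms.

284 ms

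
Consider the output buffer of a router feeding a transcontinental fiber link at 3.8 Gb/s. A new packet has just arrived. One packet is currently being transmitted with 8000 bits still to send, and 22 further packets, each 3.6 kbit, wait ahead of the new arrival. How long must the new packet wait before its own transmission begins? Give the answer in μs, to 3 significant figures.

Each queued packet: L/R = 3600/3800000000 = 0.947368 μs.
22 queued → 20.8421 μs.
Plus remaining 8000 bits of current packet: 2.10526 μs.
Queuing delay = 22.9 μs.

22.9 μs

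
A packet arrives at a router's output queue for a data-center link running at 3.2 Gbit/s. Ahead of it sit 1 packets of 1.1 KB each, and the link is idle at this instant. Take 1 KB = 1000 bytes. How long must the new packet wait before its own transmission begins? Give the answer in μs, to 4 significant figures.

Each queued packet: L/R = 8800/3200000000 = 2.75 μs.
1 queued → 2.75 μs.
Queuing delay = 2.750 μs.

2.750 μs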